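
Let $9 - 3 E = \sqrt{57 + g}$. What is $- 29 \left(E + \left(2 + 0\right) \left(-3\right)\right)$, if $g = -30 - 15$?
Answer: $87 + \frac{58 \sqrt{3}}{3} \approx 120.49$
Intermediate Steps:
$g = -45$ ($g = -30 - 15 = -45$)
$E = 3 - \frac{2 \sqrt{3}}{3}$ ($E = 3 - \frac{\sqrt{57 - 45}}{3} = 3 - \frac{\sqrt{12}}{3} = 3 - \frac{2 \sqrt{3}}{3} \approx 1.8453$)
$- 29 \left(E + \left(2 + 0\right) \left(-3\right)\right) = - 29 \left(\left(3 - \frac{2 \sqrt{3}}{3}\right) + \left(2 + 0\right) \left(-3\right)\right) = - 29 \left(\left(3 - \frac{2 \sqrt{3}}{3}\right) + 2 \left(-3\right)\right) = - 29 \left(\left(3 - \frac{2 \sqrt{3}}{3}\right) - 6\right) = - 29 \left(-3 - \frac{2 \sqrt{3}}{3}\right) = 87 + \frac{58 \sqrt{3}}{3}$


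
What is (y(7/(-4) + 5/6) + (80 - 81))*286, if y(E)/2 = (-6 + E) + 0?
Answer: -12727/3 ≈ -4242.3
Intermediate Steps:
y(E) = -12 + 2*E (y(E) = 2*((-6 + E) + 0) = 2*(-6 + E) = -12 + 2*E)
(y(7/(-4) + 5/6) + (80 - 81))*286 = ((-12 + 2*(7/(-4) + 5/6)) + (80 - 81))*286 = ((-12 + 2*(7*(-1/4) + 5*(1/6))) - 1)*286 = ((-12 + 2*(-7/4 + 5/6)) - 1)*286 = ((-12 + 2*(-11/12)) - 1)*286 = ((-12 - 11/6) - 1)*286 = (-83/6 - 1)*286 = -89/6*286 = -12727/3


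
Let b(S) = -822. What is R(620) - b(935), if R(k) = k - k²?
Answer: -382958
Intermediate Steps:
R(620) - b(935) = 620*(1 - 1*620) - 1*(-822) = 620*(1 - 620) + 822 = 620*(-619) + 822 = -383780 + 822 = -382958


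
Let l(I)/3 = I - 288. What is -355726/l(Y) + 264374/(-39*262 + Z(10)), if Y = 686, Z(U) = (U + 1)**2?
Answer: -1953713989/6027909 ≈ -324.11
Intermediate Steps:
Z(U) = (1 + U)**2
l(I) = -864 + 3*I (l(I) = 3*(I - 288) = 3*(-288 + I) = -864 + 3*I)
-355726/l(Y) + 264374/(-39*262 + Z(10)) = -355726/(-864 + 3*686) + 264374/(-39*262 + (1 + 10)**2) = -355726/(-864 + 2058) + 264374/(-10218 + 11**2) = -355726/1194 + 264374/(-10218 + 121) = -355726*1/1194 + 264374/(-10097) = -177863/597 + 264374*(-1/10097) = -177863/597 - 264374/10097 = -1953713989/6027909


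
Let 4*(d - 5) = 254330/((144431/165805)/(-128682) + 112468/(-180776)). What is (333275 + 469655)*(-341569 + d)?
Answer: -53438893828978004225475545/149978546404696 ≈ -3.5631e+11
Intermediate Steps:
d = -30653675988320238065/299957092809392 (d = 5 + (254330/((144431/165805)/(-128682) + 112468/(-180776)))/4 = 5 + (254330/((144431*(1/165805))*(-1/128682) + 112468*(-1/180776)))/4 = 5 + (254330/((144431/165805)*(-1/128682) - 28117/45194))/4 = 5 + (254330/(-144431/21336119010 - 28117/45194))/4 = 5 + (254330/(-149978546404696/241066140634485))/4 = 5 + (254330*(-241066140634485/149978546404696))/4 = 5 + (¼)*(-30655175773784285025/74989273202348) = 5 - 30655175773784285025/299957092809392 = -30653675988320238065/299957092809392 ≈ -1.0219e+5)
(333275 + 469655)*(-341569 + d) = (333275 + 469655)*(-341569 - 30653675988320238065/299957092809392) = 802930*(-133109720222131454113/299957092809392) = -53438893828978004225475545/149978546404696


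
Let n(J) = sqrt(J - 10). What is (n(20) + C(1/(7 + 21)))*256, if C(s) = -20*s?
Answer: -1280/7 + 256*sqrt(10) ≈ 626.69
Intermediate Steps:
n(J) = sqrt(-10 + J)
(n(20) + C(1/(7 + 21)))*256 = (sqrt(-10 + 20) - 20/(7 + 21))*256 = (sqrt(10) - 20/28)*256 = (sqrt(10) - 20*1/28)*256 = (sqrt(10) - 5/7)*256 = (-5/7 + sqrt(10))*256 = -1280/7 + 256*sqrt(10)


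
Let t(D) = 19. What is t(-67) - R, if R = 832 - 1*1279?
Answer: 466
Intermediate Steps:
R = -447 (R = 832 - 1279 = -447)
t(-67) - R = 19 - 1*(-447) = 19 + 447 = 466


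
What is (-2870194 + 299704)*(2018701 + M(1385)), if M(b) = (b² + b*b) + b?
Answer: -15054167222640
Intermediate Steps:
M(b) = b + 2*b² (M(b) = (b² + b²) + b = 2*b² + b = b + 2*b²)
(-2870194 + 299704)*(2018701 + M(1385)) = (-2870194 + 299704)*(2018701 + 1385*(1 + 2*1385)) = -2570490*(2018701 + 1385*(1 + 2770)) = -2570490*(2018701 + 1385*2771) = -2570490*(2018701 + 3837835) = -2570490*5856536 = -15054167222640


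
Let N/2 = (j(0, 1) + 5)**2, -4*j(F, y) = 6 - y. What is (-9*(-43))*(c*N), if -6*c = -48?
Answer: 87075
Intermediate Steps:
c = 8 (c = -1/6*(-48) = 8)
j(F, y) = -3/2 + y/4 (j(F, y) = -(6 - y)/4 = -3/2 + y/4)
N = 225/8 (N = 2*((-3/2 + (1/4)*1) + 5)**2 = 2*((-3/2 + 1/4) + 5)**2 = 2*(-5/4 + 5)**2 = 2*(15/4)**2 = 2*(225/16) = 225/8 ≈ 28.125)
(-9*(-43))*(c*N) = (-9*(-43))*(8*(225/8)) = 387*225 = 87075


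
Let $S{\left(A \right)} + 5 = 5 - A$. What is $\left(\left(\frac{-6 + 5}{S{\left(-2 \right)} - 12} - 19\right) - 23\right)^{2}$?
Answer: $\frac{175561}{100} \approx 1755.6$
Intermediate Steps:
$S{\left(A \right)} = - A$ ($S{\left(A \right)} = -5 - \left(-5 + A\right) = - A$)
$\left(\left(\frac{-6 + 5}{S{\left(-2 \right)} - 12} - 19\right) - 23\right)^{2} = \left(\left(\frac{-6 + 5}{\left(-1\right) \left(-2\right) - 12} - 19\right) - 23\right)^{2} = \left(\left(- \frac{1}{2 - 12} - 19\right) - 23\right)^{2} = \left(\left(- \frac{1}{-10} - 19\right) - 23\right)^{2} = \left(\left(\left(-1\right) \left(- \frac{1}{10}\right) - 19\right) - 23\right)^{2} = \left(\left(\frac{1}{10} - 19\right) - 23\right)^{2} = \left(- \frac{189}{10} - 23\right)^{2} = \left(- \frac{419}{10}\right)^{2} = \frac{175561}{100}$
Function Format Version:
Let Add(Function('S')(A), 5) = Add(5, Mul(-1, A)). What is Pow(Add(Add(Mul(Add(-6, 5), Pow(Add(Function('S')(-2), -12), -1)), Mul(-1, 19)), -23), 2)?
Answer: Rational(175561, 100) ≈ 1755.6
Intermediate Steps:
Function('S')(A) = Mul(-1, A) (Function('S')(A) = Add(-5, Add(5, Mul(-1, A))) = Mul(-1, A))
Pow(Add(Add(Mul(Add(-6, 5), Pow(Add(Function('S')(-2), -12), -1)), Mul(-1, 19)), -23), 2) = Pow(Add(Add(Mul(Add(-6, 5), Pow(Add(Mul(-1, -2), -12), -1)), Mul(-1, 19)), -23), 2) = Pow(Add(Add(Mul(-1, Pow(Add(2, -12), -1)), -19), -23), 2) = Pow(Add(Add(Mul(-1, Pow(-10, -1)), -19), -23), 2) = Pow(Add(Add(Mul(-1, Rational(-1, 10)), -19), -23), 2) = Pow(Add(Add(Rational(1, 10), -19), -23), 2) = Pow(Add(Rational(-189, 10), -23), 2) = Pow(Rational(-419, 10), 2) = Rational(175561, 100)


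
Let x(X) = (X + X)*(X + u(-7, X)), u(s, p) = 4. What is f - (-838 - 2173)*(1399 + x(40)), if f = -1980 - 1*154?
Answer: 14808975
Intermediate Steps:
f = -2134 (f = -1980 - 154 = -2134)
x(X) = 2*X*(4 + X) (x(X) = (X + X)*(X + 4) = (2*X)*(4 + X) = 2*X*(4 + X))
f - (-838 - 2173)*(1399 + x(40)) = -2134 - (-838 - 2173)*(1399 + 2*40*(4 + 40)) = -2134 - (-3011)*(1399 + 2*40*44) = -2134 - (-3011)*(1399 + 3520) = -2134 - (-3011)*4919 = -2134 - 1*(-14811109) = -2134 + 14811109 = 14808975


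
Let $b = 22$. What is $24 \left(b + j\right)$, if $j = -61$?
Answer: $-936$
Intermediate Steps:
$24 \left(b + j\right) = 24 \left(22 - 61\right) = 24 \left(-39\right) = -936$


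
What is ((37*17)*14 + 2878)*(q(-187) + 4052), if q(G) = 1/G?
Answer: 8853235532/187 ≈ 4.7343e+7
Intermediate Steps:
((37*17)*14 + 2878)*(q(-187) + 4052) = ((37*17)*14 + 2878)*(1/(-187) + 4052) = (629*14 + 2878)*(-1/187 + 4052) = (8806 + 2878)*(757723/187) = 11684*(757723/187) = 8853235532/187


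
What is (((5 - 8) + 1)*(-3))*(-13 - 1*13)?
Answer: -156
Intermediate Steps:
(((5 - 8) + 1)*(-3))*(-13 - 1*13) = ((-3 + 1)*(-3))*(-13 - 13) = -2*(-3)*(-26) = 6*(-26) = -156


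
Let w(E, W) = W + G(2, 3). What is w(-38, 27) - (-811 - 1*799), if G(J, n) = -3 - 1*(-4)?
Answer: 1638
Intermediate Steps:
G(J, n) = 1 (G(J, n) = -3 + 4 = 1)
w(E, W) = 1 + W (w(E, W) = W + 1 = 1 + W)
w(-38, 27) - (-811 - 1*799) = (1 + 27) - (-811 - 1*799) = 28 - (-811 - 799) = 28 - 1*(-1610) = 28 + 1610 = 1638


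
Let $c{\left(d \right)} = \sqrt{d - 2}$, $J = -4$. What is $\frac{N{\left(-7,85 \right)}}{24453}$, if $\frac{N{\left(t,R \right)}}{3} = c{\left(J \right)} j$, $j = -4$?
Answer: $- \frac{4 i \sqrt{6}}{8151} \approx - 0.0012021 i$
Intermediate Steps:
$c{\left(d \right)} = \sqrt{-2 + d}$
$N{\left(t,R \right)} = - 12 i \sqrt{6}$ ($N{\left(t,R \right)} = 3 \sqrt{-2 - 4} \left(-4\right) = 3 \sqrt{-6} \left(-4\right) = 3 i \sqrt{6} \left(-4\right) = 3 \left(- 4 i \sqrt{6}\right) = - 12 i \sqrt{6}$)
$\frac{N{\left(-7,85 \right)}}{24453} = \frac{\left(-12\right) i \sqrt{6}}{24453} = - 12 i \sqrt{6} \cdot \frac{1}{24453} = - \frac{4 i \sqrt{6}}{8151}$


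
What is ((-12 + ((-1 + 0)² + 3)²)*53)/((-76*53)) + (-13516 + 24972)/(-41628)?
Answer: -64823/197733 ≈ -0.32783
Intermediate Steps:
((-12 + ((-1 + 0)² + 3)²)*53)/((-76*53)) + (-13516 + 24972)/(-41628) = ((-12 + ((-1)² + 3)²)*53)/(-4028) + 11456*(-1/41628) = ((-12 + (1 + 3)²)*53)*(-1/4028) - 2864/10407 = ((-12 + 4²)*53)*(-1/4028) - 2864/10407 = ((-12 + 16)*53)*(-1/4028) - 2864/10407 = (4*53)*(-1/4028) - 2864/10407 = 212*(-1/4028) - 2864/10407 = -1/19 - 2864/10407 = -64823/197733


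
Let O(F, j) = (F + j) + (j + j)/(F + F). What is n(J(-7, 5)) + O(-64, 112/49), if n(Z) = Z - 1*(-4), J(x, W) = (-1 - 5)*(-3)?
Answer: -159/4 ≈ -39.750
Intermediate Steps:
J(x, W) = 18 (J(x, W) = -6*(-3) = 18)
n(Z) = 4 + Z (n(Z) = Z + 4 = 4 + Z)
O(F, j) = F + j + j/F (O(F, j) = (F + j) + (2*j)/((2*F)) = (F + j) + (2*j)*(1/(2*F)) = (F + j) + j/F = F + j + j/F)
n(J(-7, 5)) + O(-64, 112/49) = (4 + 18) + (-64 + 112/49 + (112/49)/(-64)) = 22 + (-64 + 112*(1/49) + (112*(1/49))*(-1/64)) = 22 + (-64 + 16/7 + (16/7)*(-1/64)) = 22 + (-64 + 16/7 - 1/28) = 22 - 247/4 = -159/4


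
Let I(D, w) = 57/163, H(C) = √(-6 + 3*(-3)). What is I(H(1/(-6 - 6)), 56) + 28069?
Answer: 4575304/163 ≈ 28069.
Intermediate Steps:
H(C) = I*√15 (H(C) = √(-6 - 9) = √(-15) = I*√15)
I(D, w) = 57/163 (I(D, w) = 57*(1/163) = 57/163)
I(H(1/(-6 - 6)), 56) + 28069 = 57/163 + 28069 = 4575304/163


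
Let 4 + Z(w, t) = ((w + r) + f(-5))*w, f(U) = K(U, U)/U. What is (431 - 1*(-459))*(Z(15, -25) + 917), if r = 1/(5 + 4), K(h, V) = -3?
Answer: 3066940/3 ≈ 1.0223e+6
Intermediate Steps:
f(U) = -3/U
r = ⅑ (r = 1/9 = ⅑ ≈ 0.11111)
Z(w, t) = -4 + w*(32/45 + w) (Z(w, t) = -4 + ((w + ⅑) - 3/(-5))*w = -4 + ((⅑ + w) - 3*(-⅕))*w = -4 + ((⅑ + w) + ⅗)*w = -4 + (32/45 + w)*w = -4 + w*(32/45 + w))
(431 - 1*(-459))*(Z(15, -25) + 917) = (431 - 1*(-459))*((-4 + 15² + (32/45)*15) + 917) = (431 + 459)*((-4 + 225 + 32/3) + 917) = 890*(695/3 + 917) = 890*(3446/3) = 3066940/3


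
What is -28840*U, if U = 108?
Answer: -3114720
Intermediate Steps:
-28840*U = -28840*108 = -3114720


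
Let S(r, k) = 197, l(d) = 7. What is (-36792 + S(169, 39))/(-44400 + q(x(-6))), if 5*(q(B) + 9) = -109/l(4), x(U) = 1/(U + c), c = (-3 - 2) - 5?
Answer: 1280825/1554424 ≈ 0.82399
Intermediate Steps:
c = -10 (c = -5 - 5 = -10)
x(U) = 1/(-10 + U) (x(U) = 1/(U - 10) = 1/(-10 + U))
q(B) = -424/35 (q(B) = -9 + (-109/7)/5 = -9 + (-109*⅐)/5 = -9 + (⅕)*(-109/7) = -9 - 109/35 = -424/35)
(-36792 + S(169, 39))/(-44400 + q(x(-6))) = (-36792 + 197)/(-44400 - 424/35) = -36595/(-1554424/35) = -36595*(-35/1554424) = 1280825/1554424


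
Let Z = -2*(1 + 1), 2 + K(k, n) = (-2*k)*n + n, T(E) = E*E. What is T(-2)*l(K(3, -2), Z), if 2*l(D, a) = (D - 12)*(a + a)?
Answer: 64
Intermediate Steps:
T(E) = E²
K(k, n) = -2 + n - 2*k*n (K(k, n) = -2 + ((-2*k)*n + n) = -2 + (-2*k*n + n) = -2 + (n - 2*k*n) = -2 + n - 2*k*n)
Z = -4 (Z = -2*2 = -4)
l(D, a) = a*(-12 + D) (l(D, a) = ((D - 12)*(a + a))/2 = ((-12 + D)*(2*a))/2 = (2*a*(-12 + D))/2 = a*(-12 + D))
T(-2)*l(K(3, -2), Z) = (-2)²*(-4*(-12 + (-2 - 2 - 2*3*(-2)))) = 4*(-4*(-12 + (-2 - 2 + 12))) = 4*(-4*(-12 + 8)) = 4*(-4*(-4)) = 4*16 = 64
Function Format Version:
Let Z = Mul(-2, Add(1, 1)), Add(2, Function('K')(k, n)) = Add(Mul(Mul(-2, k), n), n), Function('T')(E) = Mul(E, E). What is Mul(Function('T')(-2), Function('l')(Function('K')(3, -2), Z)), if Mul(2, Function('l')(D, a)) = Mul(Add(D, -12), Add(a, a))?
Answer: 64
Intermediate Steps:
Function('T')(E) = Pow(E, 2)
Function('K')(k, n) = Add(-2, n, Mul(-2, k, n)) (Function('K')(k, n) = Add(-2, Add(Mul(Mul(-2, k), n), n)) = Add(-2, Add(Mul(-2, k, n), n)) = Add(-2, Add(n, Mul(-2, k, n))) = Add(-2, n, Mul(-2, k, n)))
Z = -4 (Z = Mul(-2, 2) = -4)
Function('l')(D, a) = Mul(a, Add(-12, D)) (Function('l')(D, a) = Mul(Rational(1, 2), Mul(Add(D, -12), Add(a, a))) = Mul(Rational(1, 2), Mul(Add(-12, D), Mul(2, a))) = Mul(Rational(1, 2), Mul(2, a, Add(-12, D))) = Mul(a, Add(-12, D)))
Mul(Function('T')(-2), Function('l')(Function('K')(3, -2), Z)) = Mul(Pow(-2, 2), Mul(-4, Add(-12, Add(-2, -2, Mul(-2, 3, -2))))) = Mul(4, Mul(-4, Add(-12, Add(-2, -2, 12)))) = Mul(4, Mul(-4, Add(-12, 8))) = Mul(4, Mul(-4, -4)) = Mul(4, 16) = 64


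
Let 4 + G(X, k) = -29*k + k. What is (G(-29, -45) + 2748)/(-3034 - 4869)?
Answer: -572/1129 ≈ -0.50664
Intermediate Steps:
G(X, k) = -4 - 28*k (G(X, k) = -4 + (-29*k + k) = -4 - 28*k)
(G(-29, -45) + 2748)/(-3034 - 4869) = ((-4 - 28*(-45)) + 2748)/(-3034 - 4869) = ((-4 + 1260) + 2748)/(-7903) = (1256 + 2748)*(-1/7903) = 4004*(-1/7903) = -572/1129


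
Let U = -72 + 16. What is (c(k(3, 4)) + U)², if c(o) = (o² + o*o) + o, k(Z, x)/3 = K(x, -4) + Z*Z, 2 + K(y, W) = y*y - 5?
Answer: 33988900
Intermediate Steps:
K(y, W) = -7 + y² (K(y, W) = -2 + (y*y - 5) = -2 + (y² - 5) = -2 + (-5 + y²) = -7 + y²)
k(Z, x) = -21 + 3*Z² + 3*x² (k(Z, x) = 3*((-7 + x²) + Z*Z) = 3*((-7 + x²) + Z²) = 3*(-7 + Z² + x²) = -21 + 3*Z² + 3*x²)
c(o) = o + 2*o² (c(o) = (o² + o²) + o = 2*o² + o = o + 2*o²)
U = -56
(c(k(3, 4)) + U)² = ((-21 + 3*3² + 3*4²)*(1 + 2*(-21 + 3*3² + 3*4²)) - 56)² = ((-21 + 3*9 + 3*16)*(1 + 2*(-21 + 3*9 + 3*16)) - 56)² = ((-21 + 27 + 48)*(1 + 2*(-21 + 27 + 48)) - 56)² = (54*(1 + 2*54) - 56)² = (54*(1 + 108) - 56)² = (54*109 - 56)² = (5886 - 56)² = 5830² = 33988900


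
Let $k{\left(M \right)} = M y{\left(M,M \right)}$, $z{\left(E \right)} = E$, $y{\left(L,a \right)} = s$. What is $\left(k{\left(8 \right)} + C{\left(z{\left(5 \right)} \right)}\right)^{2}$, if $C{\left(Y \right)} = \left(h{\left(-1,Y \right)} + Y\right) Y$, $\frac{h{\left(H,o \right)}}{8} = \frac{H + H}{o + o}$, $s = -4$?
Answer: $225$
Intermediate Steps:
$y{\left(L,a \right)} = -4$
$h{\left(H,o \right)} = \frac{8 H}{o}$ ($h{\left(H,o \right)} = 8 \frac{H + H}{o + o} = 8 \frac{2 H}{2 o} = 8 \cdot 2 H \frac{1}{2 o} = 8 \frac{H}{o} = \frac{8 H}{o}$)
$k{\left(M \right)} = - 4 M$ ($k{\left(M \right)} = M \left(-4\right) = - 4 M$)
$C{\left(Y \right)} = Y \left(Y - \frac{8}{Y}\right)$ ($C{\left(Y \right)} = \left(8 \left(-1\right) \frac{1}{Y} + Y\right) Y = \left(- \frac{8}{Y} + Y\right) Y = \left(Y - \frac{8}{Y}\right) Y = Y \left(Y - \frac{8}{Y}\right)$)
$\left(k{\left(8 \right)} + C{\left(z{\left(5 \right)} \right)}\right)^{2} = \left(\left(-4\right) 8 - \left(8 - 5^{2}\right)\right)^{2} = \left(-32 + \left(-8 + 25\right)\right)^{2} = \left(-32 + 17\right)^{2} = \left(-15\right)^{2} = 225$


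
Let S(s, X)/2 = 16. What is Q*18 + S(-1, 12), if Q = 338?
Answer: 6116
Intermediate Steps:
S(s, X) = 32 (S(s, X) = 2*16 = 32)
Q*18 + S(-1, 12) = 338*18 + 32 = 6084 + 32 = 6116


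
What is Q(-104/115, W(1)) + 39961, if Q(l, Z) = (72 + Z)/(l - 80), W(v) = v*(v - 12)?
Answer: 371790129/9304 ≈ 39960.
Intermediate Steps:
W(v) = v*(-12 + v)
Q(l, Z) = (72 + Z)/(-80 + l)
Q(-104/115, W(1)) + 39961 = (72 + 1*(-12 + 1))/(-80 - 104/115) + 39961 = (72 + 1*(-11))/(-80 - 104*1/115) + 39961 = (72 - 11)/(-80 - 104/115) + 39961 = 61/(-9304/115) + 39961 = -115/9304*61 + 39961 = -7015/9304 + 39961 = 371790129/9304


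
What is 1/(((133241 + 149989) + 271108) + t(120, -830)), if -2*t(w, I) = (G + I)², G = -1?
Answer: 2/418115 ≈ 4.7834e-6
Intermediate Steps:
t(w, I) = -(-1 + I)²/2
1/(((133241 + 149989) + 271108) + t(120, -830)) = 1/(((133241 + 149989) + 271108) - (-1 - 830)²/2) = 1/((283230 + 271108) - ½*(-831)²) = 1/(554338 - ½*690561) = 1/(554338 - 690561/2) = 1/(418115/2) = 2/418115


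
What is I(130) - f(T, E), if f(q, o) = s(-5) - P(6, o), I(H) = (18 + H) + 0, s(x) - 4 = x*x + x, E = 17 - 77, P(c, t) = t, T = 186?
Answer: 64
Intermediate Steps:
E = -60
s(x) = 4 + x + x**2 (s(x) = 4 + (x*x + x) = 4 + (x**2 + x) = 4 + (x + x**2) = 4 + x + x**2)
I(H) = 18 + H
f(q, o) = 24 - o (f(q, o) = (4 - 5 + (-5)**2) - o = (4 - 5 + 25) - o = 24 - o)
I(130) - f(T, E) = (18 + 130) - (24 - 1*(-60)) = 148 - (24 + 60) = 148 - 1*84 = 148 - 84 = 64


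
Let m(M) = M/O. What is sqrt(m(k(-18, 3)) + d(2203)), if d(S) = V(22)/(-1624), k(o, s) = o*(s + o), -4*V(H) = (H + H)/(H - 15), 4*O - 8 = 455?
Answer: sqrt(329835141182)/375956 ≈ 1.5276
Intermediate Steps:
O = 463/4 (O = 2 + (1/4)*455 = 2 + 455/4 = 463/4 ≈ 115.75)
V(H) = -H/(2*(-15 + H)) (V(H) = -(H + H)/(4*(H - 15)) = -2*H/(4*(-15 + H)) = -H/(2*(-15 + H)))
k(o, s) = o*(o + s)
d(S) = 11/11368 (d(S) = -1*22/(-30 + 2*22)/(-1624) = -1*22/(-30 + 44)*(-1/1624) = -1*22/14*(-1/1624) = -1*22*1/14*(-1/1624) = -11/7*(-1/1624) = 11/11368)
m(M) = 4*M/463 (m(M) = M/(463/4) = M*(4/463) = 4*M/463)
sqrt(m(k(-18, 3)) + d(2203)) = sqrt(4*(-18*(-18 + 3))/463 + 11/11368) = sqrt(4*(-18*(-15))/463 + 11/11368) = sqrt((4/463)*270 + 11/11368) = sqrt(1080/463 + 11/11368) = sqrt(12282533/5263384) = sqrt(329835141182)/375956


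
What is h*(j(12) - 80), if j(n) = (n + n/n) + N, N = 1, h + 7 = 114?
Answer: -7062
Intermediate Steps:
h = 107 (h = -7 + 114 = 107)
j(n) = 2 + n (j(n) = (n + n/n) + 1 = (n + 1) + 1 = (1 + n) + 1 = 2 + n)
h*(j(12) - 80) = 107*((2 + 12) - 80) = 107*(14 - 80) = 107*(-66) = -7062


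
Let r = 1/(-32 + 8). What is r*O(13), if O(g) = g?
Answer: -13/24 ≈ -0.54167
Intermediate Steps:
r = -1/24 (r = 1/(-24) = -1/24 ≈ -0.041667)
r*O(13) = -1/24*13 = -13/24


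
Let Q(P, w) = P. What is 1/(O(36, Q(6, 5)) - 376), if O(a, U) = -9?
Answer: -1/385 ≈ -0.0025974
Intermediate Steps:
1/(O(36, Q(6, 5)) - 376) = 1/(-9 - 376) = 1/(-385) = -1/385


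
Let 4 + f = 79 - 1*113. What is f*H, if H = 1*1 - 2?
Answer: 38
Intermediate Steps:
f = -38 (f = -4 + (79 - 1*113) = -4 + (79 - 113) = -4 - 34 = -38)
H = -1 (H = 1 - 2 = -1)
f*H = -38*(-1) = 38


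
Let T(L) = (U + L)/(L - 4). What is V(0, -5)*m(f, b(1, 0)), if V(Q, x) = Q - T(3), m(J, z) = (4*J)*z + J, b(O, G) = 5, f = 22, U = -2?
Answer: 462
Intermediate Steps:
T(L) = (-2 + L)/(-4 + L) (T(L) = (-2 + L)/(L - 4) = (-2 + L)/(-4 + L))
m(J, z) = J + 4*J*z (m(J, z) = 4*J*z + J = J + 4*J*z)
V(Q, x) = 1 + Q (V(Q, x) = Q - (-2 + 3)/(-4 + 3) = Q - 1/(-1) = Q - (-1) = Q - 1*(-1) = Q + 1 = 1 + Q)
V(0, -5)*m(f, b(1, 0)) = (1 + 0)*(22*(1 + 4*5)) = 1*(22*(1 + 20)) = 1*(22*21) = 1*462 = 462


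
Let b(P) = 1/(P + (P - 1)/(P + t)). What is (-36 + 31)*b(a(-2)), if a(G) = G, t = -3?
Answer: 25/7 ≈ 3.5714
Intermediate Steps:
b(P) = 1/(P + (-1 + P)/(-3 + P)) (b(P) = 1/(P + (P - 1)/(P - 3)) = 1/(P + (-1 + P)/(-3 + P)))
(-36 + 31)*b(a(-2)) = (-36 + 31)*((-3 - 2)/(-1 + (-2)**2 - 2*(-2))) = -5*(-5)/(-1 + 4 + 4) = -5*(-5)/7 = -5*(-5/7) = 25/7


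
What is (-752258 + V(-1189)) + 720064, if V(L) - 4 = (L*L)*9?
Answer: 12691299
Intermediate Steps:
V(L) = 4 + 9*L² (V(L) = 4 + (L*L)*9 = 4 + L²*9 = 4 + 9*L²)
(-752258 + V(-1189)) + 720064 = (-752258 + (4 + 9*(-1189)²)) + 720064 = (-752258 + (4 + 9*1413721)) + 720064 = (-752258 + (4 + 12723489)) + 720064 = (-752258 + 12723493) + 720064 = 11971235 + 720064 = 12691299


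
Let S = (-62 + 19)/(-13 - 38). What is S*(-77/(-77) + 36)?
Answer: 1591/51 ≈ 31.196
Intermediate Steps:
S = 43/51 (S = -43/(-51) = -43*(-1/51) = 43/51 ≈ 0.84314)
S*(-77/(-77) + 36) = 43*(-77/(-77) + 36)/51 = 43*(-77*(-1/77) + 36)/51 = 43*(1 + 36)/51 = (43/51)*37 = 1591/51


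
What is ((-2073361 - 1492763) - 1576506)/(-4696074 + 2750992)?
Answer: 2571315/972541 ≈ 2.6439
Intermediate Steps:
((-2073361 - 1492763) - 1576506)/(-4696074 + 2750992) = (-3566124 - 1576506)/(-1945082) = -5142630*(-1/1945082) = 2571315/972541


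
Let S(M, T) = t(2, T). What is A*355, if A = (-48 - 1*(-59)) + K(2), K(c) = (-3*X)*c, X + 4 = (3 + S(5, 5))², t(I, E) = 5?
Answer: -123895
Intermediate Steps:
S(M, T) = 5
X = 60 (X = -4 + (3 + 5)² = -4 + 8² = -4 + 64 = 60)
K(c) = -180*c (K(c) = (-3*60)*c = -180*c)
A = -349 (A = (-48 - 1*(-59)) - 180*2 = (-48 + 59) - 360 = 11 - 360 = -349)
A*355 = -349*355 = -123895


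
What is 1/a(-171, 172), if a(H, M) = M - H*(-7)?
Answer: -1/1025 ≈ -0.00097561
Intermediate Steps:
a(H, M) = M + 7*H (a(H, M) = M - (-7)*H = M + 7*H)
1/a(-171, 172) = 1/(172 + 7*(-171)) = 1/(172 - 1197) = 1/(-1025) = -1/1025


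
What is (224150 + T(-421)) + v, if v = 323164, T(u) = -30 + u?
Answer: 546863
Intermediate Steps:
(224150 + T(-421)) + v = (224150 + (-30 - 421)) + 323164 = (224150 - 451) + 323164 = 223699 + 323164 = 546863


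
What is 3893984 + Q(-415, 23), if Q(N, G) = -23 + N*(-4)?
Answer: 3895621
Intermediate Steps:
Q(N, G) = -23 - 4*N
3893984 + Q(-415, 23) = 3893984 + (-23 - 4*(-415)) = 3893984 + (-23 + 1660) = 3893984 + 1637 = 3895621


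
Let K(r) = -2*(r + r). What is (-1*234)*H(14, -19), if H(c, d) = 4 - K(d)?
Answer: 16848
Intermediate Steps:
K(r) = -4*r
H(c, d) = 4 + 4*d (H(c, d) = 4 - (-4)*d = 4 + 4*d)
(-1*234)*H(14, -19) = (-1*234)*(4 + 4*(-19)) = -234*(4 - 76) = -234*(-72) = 16848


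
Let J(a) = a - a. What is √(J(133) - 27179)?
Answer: I*√27179 ≈ 164.86*I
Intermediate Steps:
J(a) = 0
√(J(133) - 27179) = √(0 - 27179) = √(-27179) = I*√27179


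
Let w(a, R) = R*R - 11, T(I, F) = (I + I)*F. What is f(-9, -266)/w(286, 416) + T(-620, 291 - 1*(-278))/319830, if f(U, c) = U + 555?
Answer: -12191900302/5534498235 ≈ -2.2029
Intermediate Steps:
T(I, F) = 2*F*I (T(I, F) = (2*I)*F = 2*F*I)
f(U, c) = 555 + U
w(a, R) = -11 + R² (w(a, R) = R² - 11 = -11 + R²)
f(-9, -266)/w(286, 416) + T(-620, 291 - 1*(-278))/319830 = (555 - 9)/(-11 + 416²) + (2*(291 - 1*(-278))*(-620))/319830 = 546/(-11 + 173056) + (2*(291 + 278)*(-620))*(1/319830) = 546/173045 + (2*569*(-620))*(1/319830) = 546*(1/173045) - 705560*1/319830 = 546/173045 - 70556/31983 = -12191900302/5534498235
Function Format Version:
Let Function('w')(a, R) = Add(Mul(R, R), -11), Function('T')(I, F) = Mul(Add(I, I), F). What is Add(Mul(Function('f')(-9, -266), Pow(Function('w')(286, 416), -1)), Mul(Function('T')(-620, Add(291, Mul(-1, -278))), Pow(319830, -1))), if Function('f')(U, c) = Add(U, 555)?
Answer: Rational(-12191900302, 5534498235) ≈ -2.2029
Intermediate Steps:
Function('T')(I, F) = Mul(2, F, I) (Function('T')(I, F) = Mul(Mul(2, I), F) = Mul(2, F, I))
Function('f')(U, c) = Add(555, U)
Function('w')(a, R) = Add(-11, Pow(R, 2)) (Function('w')(a, R) = Add(Pow(R, 2), -11) = Add(-11, Pow(R, 2)))
Add(Mul(Function('f')(-9, -266), Pow(Function('w')(286, 416), -1)), Mul(Function('T')(-620, Add(291, Mul(-1, -278))), Pow(319830, -1))) = Add(Mul(Add(555, -9), Pow(Add(-11, Pow(416, 2)), -1)), Mul(Mul(2, Add(291, Mul(-1, -278)), -620), Pow(319830, -1))) = Add(Mul(546, Pow(Add(-11, 173056), -1)), Mul(Mul(2, Add(291, 278), -620), Rational(1, 319830))) = Add(Mul(546, Pow(173045, -1)), Mul(Mul(2, 569, -620), Rational(1, 319830))) = Add(Mul(546, Rational(1, 173045)), Mul(-705560, Rational(1, 319830))) = Add(Rational(546, 173045), Rational(-70556, 31983)) = Rational(-12191900302, 5534498235)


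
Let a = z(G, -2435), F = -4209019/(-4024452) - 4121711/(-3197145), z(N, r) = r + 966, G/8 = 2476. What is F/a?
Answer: -3338274680903/2100140603337140 ≈ -0.0015895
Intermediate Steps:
G = 19808 (G = 8*2476 = 19808)
z(N, r) = 966 + r
F = 3338274680903/1429639621060 (F = -4209019*(-1/4024452) - 4121711*(-1/3197145) = 4209019/4024452 + 4121711/3197145 = 3338274680903/1429639621060 ≈ 2.3350)
a = -1469 (a = 966 - 2435 = -1469)
F/a = (3338274680903/1429639621060)/(-1469) = (3338274680903/1429639621060)*(-1/1469) = -3338274680903/2100140603337140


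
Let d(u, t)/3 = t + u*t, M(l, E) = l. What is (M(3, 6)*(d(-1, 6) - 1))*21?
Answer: -63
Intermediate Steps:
d(u, t) = 3*t + 3*t*u (d(u, t) = 3*(t + u*t) = 3*(t + t*u) = 3*t + 3*t*u)
(M(3, 6)*(d(-1, 6) - 1))*21 = (3*(3*6*(1 - 1) - 1))*21 = (3*(3*6*0 - 1))*21 = (3*(0 - 1))*21 = (3*(-1))*21 = -3*21 = -63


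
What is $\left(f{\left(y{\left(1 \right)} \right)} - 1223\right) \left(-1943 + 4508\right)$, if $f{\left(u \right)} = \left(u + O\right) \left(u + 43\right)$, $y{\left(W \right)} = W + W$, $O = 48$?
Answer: $2634255$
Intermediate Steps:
$y{\left(W \right)} = 2 W$
$f{\left(u \right)} = \left(43 + u\right) \left(48 + u\right)$ ($f{\left(u \right)} = \left(u + 48\right) \left(u + 43\right) = \left(48 + u\right) \left(43 + u\right) = \left(43 + u\right) \left(48 + u\right)$)
$\left(f{\left(y{\left(1 \right)} \right)} - 1223\right) \left(-1943 + 4508\right) = \left(\left(2064 + \left(2 \cdot 1\right)^{2} + 91 \cdot 2 \cdot 1\right) - 1223\right) \left(-1943 + 4508\right) = \left(\left(2064 + 2^{2} + 91 \cdot 2\right) - 1223\right) 2565 = \left(\left(2064 + 4 + 182\right) - 1223\right) 2565 = \left(2250 - 1223\right) 2565 = 1027 \cdot 2565 = 2634255$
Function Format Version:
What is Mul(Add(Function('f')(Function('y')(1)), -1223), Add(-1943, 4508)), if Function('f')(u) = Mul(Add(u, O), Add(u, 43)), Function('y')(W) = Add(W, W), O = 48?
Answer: 2634255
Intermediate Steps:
Function('y')(W) = Mul(2, W)
Function('f')(u) = Mul(Add(43, u), Add(48, u)) (Function('f')(u) = Mul(Add(u, 48), Add(u, 43)) = Mul(Add(48, u), Add(43, u)) = Mul(Add(43, u), Add(48, u)))
Mul(Add(Function('f')(Function('y')(1)), -1223), Add(-1943, 4508)) = Mul(Add(Add(2064, Pow(Mul(2, 1), 2), Mul(91, Mul(2, 1))), -1223), Add(-1943, 4508)) = Mul(Add(Add(2064, Pow(2, 2), Mul(91, 2)), -1223), 2565) = Mul(Add(Add(2064, 4, 182), -1223), 2565) = Mul(Add(2250, -1223), 2565) = Mul(1027, 2565) = 2634255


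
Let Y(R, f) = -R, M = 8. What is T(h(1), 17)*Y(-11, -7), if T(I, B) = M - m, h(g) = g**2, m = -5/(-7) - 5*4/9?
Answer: 6589/63 ≈ 104.59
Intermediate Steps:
m = -95/63 (m = -5*(-1/7) - 20*1/9 = 5/7 - 20/9 = -95/63 ≈ -1.5079)
T(I, B) = 599/63 (T(I, B) = 8 - 1*(-95/63) = 8 + 95/63 = 599/63)
T(h(1), 17)*Y(-11, -7) = 599*(-1*(-11))/63 = (599/63)*11 = 6589/63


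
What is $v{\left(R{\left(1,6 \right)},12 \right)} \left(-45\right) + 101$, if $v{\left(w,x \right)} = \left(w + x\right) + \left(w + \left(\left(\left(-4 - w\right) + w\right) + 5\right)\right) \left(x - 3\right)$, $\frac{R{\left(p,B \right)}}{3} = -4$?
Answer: $4556$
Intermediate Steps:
$R{\left(p,B \right)} = -12$ ($R{\left(p,B \right)} = 3 \left(-4\right) = -12$)
$v{\left(w,x \right)} = w + x + \left(1 + w\right) \left(-3 + x\right)$ ($v{\left(w,x \right)} = \left(w + x\right) + \left(w + \left(-4 + 5\right)\right) \left(-3 + x\right) = \left(w + x\right) + \left(w + 1\right) \left(-3 + x\right) = \left(w + x\right) + \left(1 + w\right) \left(-3 + x\right) = w + x + \left(1 + w\right) \left(-3 + x\right)$)
$v{\left(R{\left(1,6 \right)},12 \right)} \left(-45\right) + 101 = \left(-3 - -24 + 2 \cdot 12 - 144\right) \left(-45\right) + 101 = \left(-3 + 24 + 24 - 144\right) \left(-45\right) + 101 = \left(-99\right) \left(-45\right) + 101 = 4455 + 101 = 4556$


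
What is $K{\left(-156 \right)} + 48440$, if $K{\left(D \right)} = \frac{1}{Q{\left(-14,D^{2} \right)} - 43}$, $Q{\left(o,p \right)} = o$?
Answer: $\frac{2761079}{57} \approx 48440.0$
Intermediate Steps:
$K{\left(D \right)} = - \frac{1}{57}$ ($K{\left(D \right)} = \frac{1}{-14 - 43} = \frac{1}{-57} = - \frac{1}{57}$)
$K{\left(-156 \right)} + 48440 = - \frac{1}{57} + 48440 = \frac{2761079}{57}$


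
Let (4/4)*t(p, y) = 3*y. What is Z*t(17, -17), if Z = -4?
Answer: 204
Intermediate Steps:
t(p, y) = 3*y
Z*t(17, -17) = -12*(-17) = -4*(-51) = 204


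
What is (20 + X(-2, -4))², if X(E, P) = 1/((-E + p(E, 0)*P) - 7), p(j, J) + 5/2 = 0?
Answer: 10201/25 ≈ 408.04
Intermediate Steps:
p(j, J) = -5/2 (p(j, J) = -5/2 + 0 = -5/2)
X(E, P) = 1/(-7 - E - 5*P/2) (X(E, P) = 1/((-E - 5*P/2) - 7) = 1/(-7 - E - 5*P/2))
(20 + X(-2, -4))² = (20 - 2/(14 + 2*(-2) + 5*(-4)))² = (20 - 2/(14 - 4 - 20))² = (20 - 2/(-10))² = (20 - 2*(-⅒))² = (20 + ⅕)² = (101/5)² = 10201/25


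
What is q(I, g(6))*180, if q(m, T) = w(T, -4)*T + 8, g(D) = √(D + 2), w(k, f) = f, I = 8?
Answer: 1440 - 1440*√2 ≈ -596.47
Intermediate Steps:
g(D) = √(2 + D)
q(m, T) = 8 - 4*T (q(m, T) = -4*T + 8 = 8 - 4*T)
q(I, g(6))*180 = (8 - 4*√(2 + 6))*180 = (8 - 8*√2)*180 = 1440 - 1440*√2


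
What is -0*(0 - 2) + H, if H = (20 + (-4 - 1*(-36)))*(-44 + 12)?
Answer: -1664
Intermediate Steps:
H = -1664 (H = (20 + (-4 + 36))*(-32) = (20 + 32)*(-32) = 52*(-32) = -1664)
-0*(0 - 2) + H = -0*(0 - 2) - 1664 = -0*(-2) - 1664 = -108*0 - 1664 = 0 - 1664 = -1664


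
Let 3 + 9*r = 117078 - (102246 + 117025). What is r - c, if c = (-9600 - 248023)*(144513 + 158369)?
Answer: 702264223178/9 ≈ 7.8029e+10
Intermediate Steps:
c = -78029369486 (c = -257623*302882 = -78029369486)
r = -102196/9 (r = -1/3 + (117078 - (102246 + 117025))/9 = -1/3 + (117078 - 1*219271)/9 = -1/3 + (117078 - 219271)/9 = -1/3 + (1/9)*(-102193) = -1/3 - 102193/9 = -102196/9 ≈ -11355.)
r - c = -102196/9 - 1*(-78029369486) = -102196/9 + 78029369486 = 702264223178/9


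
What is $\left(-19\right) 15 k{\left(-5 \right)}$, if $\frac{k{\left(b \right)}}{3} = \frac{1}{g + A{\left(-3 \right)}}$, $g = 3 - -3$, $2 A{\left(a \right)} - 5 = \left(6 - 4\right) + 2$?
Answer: $- \frac{570}{7} \approx -81.429$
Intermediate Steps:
$A{\left(a \right)} = \frac{9}{2}$ ($A{\left(a \right)} = \frac{5}{2} + \frac{\left(6 - 4\right) + 2}{2} = \frac{5}{2} + \frac{2 + 2}{2} = \frac{5}{2} + \frac{1}{2} \cdot 4 = \frac{5}{2} + 2 = \frac{9}{2}$)
$g = 6$ ($g = 3 + 3 = 6$)
$k{\left(b \right)} = \frac{2}{7}$ ($k{\left(b \right)} = \frac{3}{6 + \frac{9}{2}} = \frac{3}{\frac{21}{2}} = 3 \cdot \frac{2}{21} = \frac{2}{7}$)
$\left(-19\right) 15 k{\left(-5 \right)} = \left(-19\right) 15 \cdot \frac{2}{7} = \left(-285\right) \frac{2}{7} = - \frac{570}{7}$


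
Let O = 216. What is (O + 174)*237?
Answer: 92430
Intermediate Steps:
(O + 174)*237 = (216 + 174)*237 = 390*237 = 92430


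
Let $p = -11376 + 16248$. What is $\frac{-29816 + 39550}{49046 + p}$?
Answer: $\frac{4867}{26959} \approx 0.18053$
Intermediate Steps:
$p = 4872$
$\frac{-29816 + 39550}{49046 + p} = \frac{-29816 + 39550}{49046 + 4872} = \frac{9734}{53918} = 9734 \cdot \frac{1}{53918} = \frac{4867}{26959}$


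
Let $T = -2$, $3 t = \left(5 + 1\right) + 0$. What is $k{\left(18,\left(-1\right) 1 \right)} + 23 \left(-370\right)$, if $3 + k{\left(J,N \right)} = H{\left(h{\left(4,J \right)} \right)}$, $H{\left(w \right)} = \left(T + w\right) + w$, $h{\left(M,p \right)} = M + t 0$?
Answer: $-8507$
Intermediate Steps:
$t = 2$ ($t = \frac{\left(5 + 1\right) + 0}{3} = \frac{6 + 0}{3} = \frac{1}{3} \cdot 6 = 2$)
$h{\left(M,p \right)} = M$ ($h{\left(M,p \right)} = M + 2 \cdot 0 = M + 0 = M$)
$H{\left(w \right)} = -2 + 2 w$ ($H{\left(w \right)} = \left(-2 + w\right) + w = -2 + 2 w$)
$k{\left(J,N \right)} = 3$ ($k{\left(J,N \right)} = -3 + \left(-2 + 2 \cdot 4\right) = -3 + \left(-2 + 8\right) = -3 + 6 = 3$)
$k{\left(18,\left(-1\right) 1 \right)} + 23 \left(-370\right) = 3 + 23 \left(-370\right) = 3 - 8510 = -8507$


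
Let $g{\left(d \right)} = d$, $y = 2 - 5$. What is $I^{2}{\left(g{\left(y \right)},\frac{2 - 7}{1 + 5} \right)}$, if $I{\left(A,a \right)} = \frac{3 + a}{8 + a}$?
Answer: $\frac{169}{1849} \approx 0.091401$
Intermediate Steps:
$y = -3$
$I{\left(A,a \right)} = \frac{3 + a}{8 + a}$
$I^{2}{\left(g{\left(y \right)},\frac{2 - 7}{1 + 5} \right)} = \left(\frac{3 + \frac{2 - 7}{1 + 5}}{8 + \frac{2 - 7}{1 + 5}}\right)^{2} = \left(\frac{3 - \frac{5}{6}}{8 - \frac{5}{6}}\right)^{2} = \left(\frac{1}{\frac{43}{6}} \cdot \frac{13}{6}\right)^{2} = \left(\frac{6}{43} \cdot \frac{13}{6}\right)^{2} = \left(\frac{13}{43}\right)^{2} = \frac{169}{1849}$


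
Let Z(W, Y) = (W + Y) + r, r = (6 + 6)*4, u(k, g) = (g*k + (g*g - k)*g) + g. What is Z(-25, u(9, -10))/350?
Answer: -141/50 ≈ -2.8200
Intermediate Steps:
u(k, g) = g + g*k + g*(g² - k) (u(k, g) = (g*k + (g² - k)*g) + g = (g*k + g*(g² - k)) + g = g + g*k + g*(g² - k))
r = 48 (r = 12*4 = 48)
Z(W, Y) = 48 + W + Y (Z(W, Y) = (W + Y) + 48 = 48 + W + Y)
Z(-25, u(9, -10))/350 = (48 - 25 + (-10 + (-10)³))/350 = (48 - 25 + (-10 - 1000))*(1/350) = (48 - 25 - 1010)*(1/350) = -987*1/350 = -141/50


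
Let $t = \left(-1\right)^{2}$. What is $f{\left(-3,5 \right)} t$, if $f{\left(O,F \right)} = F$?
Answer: $5$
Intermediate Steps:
$t = 1$
$f{\left(-3,5 \right)} t = 5 \cdot 1 = 5$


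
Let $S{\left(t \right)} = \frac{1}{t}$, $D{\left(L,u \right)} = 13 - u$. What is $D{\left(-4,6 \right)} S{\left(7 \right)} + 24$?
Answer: $25$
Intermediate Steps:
$D{\left(-4,6 \right)} S{\left(7 \right)} + 24 = \frac{13 - 6}{7} + 24 = \left(13 - 6\right) \frac{1}{7} + 24 = 7 \cdot \frac{1}{7} + 24 = 1 + 24 = 25$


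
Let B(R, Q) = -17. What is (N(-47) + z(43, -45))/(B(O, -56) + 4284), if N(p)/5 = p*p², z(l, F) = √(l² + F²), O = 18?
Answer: -519115/4267 + √3874/4267 ≈ -121.64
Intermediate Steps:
z(l, F) = √(F² + l²)
N(p) = 5*p³ (N(p) = 5*(p*p²) = 5*p³)
(N(-47) + z(43, -45))/(B(O, -56) + 4284) = (5*(-47)³ + √((-45)² + 43²))/(-17 + 4284) = (5*(-103823) + √(2025 + 1849))/4267 = (-519115 + √3874)*(1/4267) = -519115/4267 + √3874/4267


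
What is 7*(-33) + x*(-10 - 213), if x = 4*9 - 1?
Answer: -8036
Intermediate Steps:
x = 35 (x = 36 - 1 = 35)
7*(-33) + x*(-10 - 213) = 7*(-33) + 35*(-10 - 213) = -231 + 35*(-223) = -231 - 7805 = -8036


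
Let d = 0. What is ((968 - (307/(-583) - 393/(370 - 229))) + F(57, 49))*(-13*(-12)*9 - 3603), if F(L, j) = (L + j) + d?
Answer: -64913327724/27401 ≈ -2.3690e+6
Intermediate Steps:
F(L, j) = L + j (F(L, j) = (L + j) + 0 = L + j)
((968 - (307/(-583) - 393/(370 - 229))) + F(57, 49))*(-13*(-12)*9 - 3603) = ((968 - (307/(-583) - 393/(370 - 229))) + (57 + 49))*(-13*(-12)*9 - 3603) = ((968 - (307*(-1/583) - 393/141)) + 106)*(156*9 - 3603) = ((968 - (-307/583 - 393*1/141)) + 106)*(1404 - 3603) = ((968 - (-307/583 - 131/47)) + 106)*(-2199) = ((968 - 1*(-90802/27401)) + 106)*(-2199) = ((968 + 90802/27401) + 106)*(-2199) = (26614970/27401 + 106)*(-2199) = (29519476/27401)*(-2199) = -64913327724/27401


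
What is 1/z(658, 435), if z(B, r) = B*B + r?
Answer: 1/433399 ≈ 2.3073e-6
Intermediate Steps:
z(B, r) = r + B² (z(B, r) = B² + r = r + B²)
1/z(658, 435) = 1/(435 + 658²) = 1/(435 + 432964) = 1/433399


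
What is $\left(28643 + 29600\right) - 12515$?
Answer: $45728$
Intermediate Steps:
$\left(28643 + 29600\right) - 12515 = 58243 - 12515 = 45728$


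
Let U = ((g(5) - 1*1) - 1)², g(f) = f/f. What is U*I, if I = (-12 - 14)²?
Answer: 676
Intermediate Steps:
g(f) = 1
U = 1 (U = ((1 - 1*1) - 1)² = ((1 - 1) - 1)² = (0 - 1)² = (-1)² = 1)
I = 676 (I = (-26)² = 676)
U*I = 1*676 = 676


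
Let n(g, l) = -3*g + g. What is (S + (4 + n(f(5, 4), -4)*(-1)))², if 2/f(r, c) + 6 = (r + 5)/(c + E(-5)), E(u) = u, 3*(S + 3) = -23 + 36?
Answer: 3721/144 ≈ 25.840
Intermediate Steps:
S = 4/3 (S = -3 + (-23 + 36)/3 = -3 + (⅓)*13 = -3 + 13/3 = 4/3 ≈ 1.3333)
f(r, c) = 2/(-6 + (5 + r)/(-5 + c)) (f(r, c) = 2/(-6 + (r + 5)/(c - 5)) = 2/(-6 + (5 + r)/(-5 + c)))
n(g, l) = -2*g
(S + (4 + n(f(5, 4), -4)*(-1)))² = (4/3 + (4 - 4*(-5 + 4)/(35 + 5 - 6*4)*(-1)))² = (4/3 + (4 - 4*(-1)/(35 + 5 - 24)*(-1)))² = (4/3 + (4 - 4*(-1)/16*(-1)))² = (4/3 + (4 - 2*(-⅛)*(-1)))² = (4/3 + (4 + (¼)*(-1)))² = (4/3 + (4 - ¼))² = (4/3 + 15/4)² = (61/12)² = 3721/144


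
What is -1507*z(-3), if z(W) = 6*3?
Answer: -27126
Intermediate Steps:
z(W) = 18
-1507*z(-3) = -1507*18 = -27126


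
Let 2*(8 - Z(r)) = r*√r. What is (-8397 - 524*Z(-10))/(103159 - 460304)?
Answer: 12589/357145 + 524*I*√10/71429 ≈ 0.035249 + 0.023198*I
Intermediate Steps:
Z(r) = 8 - r^(3/2)/2 (Z(r) = 8 - r*√r/2 = 8 - r^(3/2)/2)
(-8397 - 524*Z(-10))/(103159 - 460304) = (-8397 - 524*(8 - (-5)*I*√10))/(103159 - 460304) = (-8397 - 524*(8 - (-5)*I*√10))/(-357145) = (-8397 - 524*(8 + 5*I*√10))*(-1/357145) = (-8397 + (-4192 - 2620*I*√10))*(-1/357145) = (-12589 - 2620*I*√10)*(-1/357145) = 12589/357145 + 524*I*√10/71429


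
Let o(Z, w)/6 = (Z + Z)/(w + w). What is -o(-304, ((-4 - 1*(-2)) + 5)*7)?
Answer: 608/7 ≈ 86.857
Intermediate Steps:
o(Z, w) = 6*Z/w (o(Z, w) = 6*((Z + Z)/(w + w)) = 6*((2*Z)/((2*w))) = 6*((2*Z)*(1/(2*w))) = 6*(Z/w) = 6*Z/w)
-o(-304, ((-4 - 1*(-2)) + 5)*7) = -6*(-304)/(((-4 - 1*(-2)) + 5)*7) = -6*(-304)/(((-4 + 2) + 5)*7) = -6*(-304)/((-2 + 5)*7) = -6*(-304)/(3*7) = -6*(-304)/21 = -1*(-608/7) = 608/7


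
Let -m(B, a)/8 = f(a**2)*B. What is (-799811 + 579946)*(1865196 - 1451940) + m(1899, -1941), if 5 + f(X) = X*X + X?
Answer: -215634075688830144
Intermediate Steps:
f(X) = -5 + X + X**2 (f(X) = -5 + (X*X + X) = -5 + (X**2 + X) = -5 + (X + X**2) = -5 + X + X**2)
m(B, a) = -8*B*(-5 + a**2 + a**4) (m(B, a) = -8*(-5 + a**2 + (a**2)**2)*B = -8*(-5 + a**2 + a**4)*B = -8*B*(-5 + a**2 + a**4))
(-799811 + 579946)*(1865196 - 1451940) + m(1899, -1941) = (-799811 + 579946)*(1865196 - 1451940) + 8*1899*(5 - 1*(-1941)**2 - 1*(-1941)**4) = -219865*413256 + 8*1899*(5 - 1*3767481 - 1*14193913085361) = -90860530440 + 8*1899*(5 - 3767481 - 14193913085361) = -90860530440 + 8*1899*(-14193916852837) = -90860530440 - 215633984828299704 = -215634075688830144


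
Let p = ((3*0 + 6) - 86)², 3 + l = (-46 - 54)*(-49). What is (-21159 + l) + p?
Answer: -9862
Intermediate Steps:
l = 4897 (l = -3 + (-46 - 54)*(-49) = -3 - 100*(-49) = -3 + 4900 = 4897)
p = 6400 (p = ((0 + 6) - 86)² = (6 - 86)² = (-80)² = 6400)
(-21159 + l) + p = (-21159 + 4897) + 6400 = -16262 + 6400 = -9862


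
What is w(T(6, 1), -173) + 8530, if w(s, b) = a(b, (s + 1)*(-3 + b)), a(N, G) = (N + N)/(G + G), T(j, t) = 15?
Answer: 24020653/2816 ≈ 8530.1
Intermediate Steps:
a(N, G) = N/G (a(N, G) = (2*N)/((2*G)) = (2*N)*(1/(2*G)) = N/G)
w(s, b) = b/((1 + s)*(-3 + b)) (w(s, b) = b/(((s + 1)*(-3 + b))) = b/(((1 + s)*(-3 + b))) = b*(1/((1 + s)*(-3 + b))) = b/((1 + s)*(-3 + b)))
w(T(6, 1), -173) + 8530 = -173/(-3 - 173 - 3*15 - 173*15) + 8530 = -173/(-3 - 173 - 45 - 2595) + 8530 = -173/(-2816) + 8530 = -173*(-1/2816) + 8530 = 173/2816 + 8530 = 24020653/2816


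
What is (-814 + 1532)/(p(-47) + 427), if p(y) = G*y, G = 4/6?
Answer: 2154/1187 ≈ 1.8147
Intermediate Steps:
G = ⅔ (G = 4*(⅙) = ⅔ ≈ 0.66667)
p(y) = 2*y/3
(-814 + 1532)/(p(-47) + 427) = (-814 + 1532)/((⅔)*(-47) + 427) = 718/(-94/3 + 427) = 718/(1187/3) = 718*(3/1187) = 2154/1187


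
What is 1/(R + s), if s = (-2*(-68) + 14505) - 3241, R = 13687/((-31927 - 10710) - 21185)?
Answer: 63822/727557113 ≈ 8.7721e-5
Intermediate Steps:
R = -13687/63822 (R = 13687/(-42637 - 21185) = 13687/(-63822) = 13687*(-1/63822) = -13687/63822 ≈ -0.21446)
s = 11400 (s = (136 + 14505) - 3241 = 14641 - 3241 = 11400)
1/(R + s) = 1/(-13687/63822 + 11400) = 1/(727557113/63822) = 63822/727557113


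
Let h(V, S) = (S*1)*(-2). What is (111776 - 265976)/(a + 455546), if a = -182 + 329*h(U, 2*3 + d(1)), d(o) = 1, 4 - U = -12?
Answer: -77100/225379 ≈ -0.34209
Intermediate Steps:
U = 16 (U = 4 - 1*(-12) = 4 + 12 = 16)
h(V, S) = -2*S (h(V, S) = S*(-2) = -2*S)
a = -4788 (a = -182 + 329*(-2*(2*3 + 1)) = -182 + 329*(-2*(6 + 1)) = -182 + 329*(-2*7) = -182 + 329*(-14) = -182 - 4606 = -4788)
(111776 - 265976)/(a + 455546) = (111776 - 265976)/(-4788 + 455546) = -154200/450758 = -154200*1/450758 = -77100/225379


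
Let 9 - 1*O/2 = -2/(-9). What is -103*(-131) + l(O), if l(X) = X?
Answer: 121595/9 ≈ 13511.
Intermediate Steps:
O = 158/9 (O = 18 - (-4)/(-9) = 18 - (-4)*(-1)/9 = 18 - 2*2/9 = 18 - 4/9 = 158/9 ≈ 17.556)
-103*(-131) + l(O) = -103*(-131) + 158/9 = 13493 + 158/9 = 121595/9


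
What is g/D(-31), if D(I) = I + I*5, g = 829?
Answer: -829/186 ≈ -4.4570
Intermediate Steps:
D(I) = 6*I (D(I) = I + 5*I = 6*I)
g/D(-31) = 829/((6*(-31))) = 829/(-186) = 829*(-1/186) = -829/186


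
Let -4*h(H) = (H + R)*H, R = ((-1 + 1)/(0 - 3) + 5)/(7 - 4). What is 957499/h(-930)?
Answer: -1914998/431675 ≈ -4.4362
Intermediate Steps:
R = 5/3 (R = (0/(-3) + 5)/3 = (0*(-⅓) + 5)*(⅓) = (0 + 5)*(⅓) = 5*(⅓) = 5/3 ≈ 1.6667)
h(H) = -H*(5/3 + H)/4 (h(H) = -(H + 5/3)*H/4 = -(5/3 + H)*H/4 = -H*(5/3 + H)/4)
957499/h(-930) = 957499/((-1/12*(-930)*(5 + 3*(-930)))) = 957499/((-1/12*(-930)*(5 - 2790))) = 957499/((-1/12*(-930)*(-2785))) = 957499/(-431675/2) = 957499*(-2/431675) = -1914998/431675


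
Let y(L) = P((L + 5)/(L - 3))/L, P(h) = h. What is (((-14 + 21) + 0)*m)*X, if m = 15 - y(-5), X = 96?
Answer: 10080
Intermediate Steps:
y(L) = (5 + L)/(L*(-3 + L)) (y(L) = ((L + 5)/(L - 3))/L = ((5 + L)/(-3 + L))/L = (5 + L)/(L*(-3 + L)))
m = 15 (m = 15 - (5 - 5)/((-5)*(-3 - 5)) = 15 - (-1)*0/(5*(-8)) = 15 - (-1)*(-1)*0/(5*8) = 15 - 1*0 = 15 + 0 = 15)
(((-14 + 21) + 0)*m)*X = (((-14 + 21) + 0)*15)*96 = ((7 + 0)*15)*96 = (7*15)*96 = 105*96 = 10080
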